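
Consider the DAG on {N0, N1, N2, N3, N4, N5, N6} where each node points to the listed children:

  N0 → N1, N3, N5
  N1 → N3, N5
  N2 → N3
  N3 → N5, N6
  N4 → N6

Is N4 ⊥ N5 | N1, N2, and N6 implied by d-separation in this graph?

No

We examine all 5 paths between N4 and N5:
Path 1: N4 → N6 ← N3 → N5
  N6 is a collider and N6 is conditioned on, which opens it; N3 is a fork and N3 is not conditioned on — no node blocks this path, so it is active.
Path 2: N4 → N6 ← N3 ← N0 → N5
  N6 is a collider and N6 is conditioned on, which opens it; N3 is a chain and N3 is not conditioned on; N0 is a fork and N0 is not conditioned on — no node blocks this path, so it is active.
Path 3: N4 → N6 ← N3 ← N0 → N1 → N5
  N1 is a chain here and N1 is conditioned on, so the path is blocked at N1.
Path 4: N4 → N6 ← N3 ← N1 → N5
  N1 is a fork here and N1 is conditioned on, so the path is blocked at N1.
Path 5: N4 → N6 ← N3 ← N1 ← N0 → N5
  N1 is a chain here and N1 is conditioned on, so the path is blocked at N1.
Since the path N4 → N6 ← N3 → N5 is active, N4 and N5 are not d-separated given {N1, N2, N6}.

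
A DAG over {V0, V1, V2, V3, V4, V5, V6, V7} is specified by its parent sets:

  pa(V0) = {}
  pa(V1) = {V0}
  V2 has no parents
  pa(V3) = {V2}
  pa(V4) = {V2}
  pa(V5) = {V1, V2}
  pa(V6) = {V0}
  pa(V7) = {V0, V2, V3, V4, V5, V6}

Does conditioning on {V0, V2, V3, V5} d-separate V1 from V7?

Yes — V1 and V7 are d-separated given {V0, V2, V3, V5}.

There are 6 undirected paths between V1 and V7; checking each against the conditioning set {V0, V2, V3, V5}:
Path 1: V1 → V5 → V7
  V5 is a chain here and V5 is conditioned on, so the path is blocked at V5.
Path 2: V1 → V5 ← V2 → V7
  V2 is a fork here and V2 is conditioned on, so the path is blocked at V2.
Path 3: V1 → V5 ← V2 → V3 → V7
  V2 is a fork here and V2 is conditioned on, so the path is blocked at V2.
Path 4: V1 → V5 ← V2 → V4 → V7
  V2 is a fork here and V2 is conditioned on, so the path is blocked at V2.
Path 5: V1 ← V0 → V7
  V0 is a fork here and V0 is conditioned on, so the path is blocked at V0.
Path 6: V1 ← V0 → V6 → V7
  V0 is a fork here and V0 is conditioned on, so the path is blocked at V0.
Every path is blocked, so V1 and V7 are d-separated given {V0, V2, V3, V5}.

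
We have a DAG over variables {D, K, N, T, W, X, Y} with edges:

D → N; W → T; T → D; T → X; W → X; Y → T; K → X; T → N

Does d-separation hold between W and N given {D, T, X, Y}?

Yes

Enumerating the 4 paths from W to N and testing each for blocking by {D, T, X, Y}:
Path 1: W → X ← T → D → N
  T is a fork here and T is conditioned on, so the path is blocked at T.
Path 2: W → X ← T → N
  T is a fork here and T is conditioned on, so the path is blocked at T.
Path 3: W → T → D → N
  T is a chain here and T is conditioned on, so the path is blocked at T.
Path 4: W → T → N
  T is a chain here and T is conditioned on, so the path is blocked at T.
Since every path is blocked, d-separation holds.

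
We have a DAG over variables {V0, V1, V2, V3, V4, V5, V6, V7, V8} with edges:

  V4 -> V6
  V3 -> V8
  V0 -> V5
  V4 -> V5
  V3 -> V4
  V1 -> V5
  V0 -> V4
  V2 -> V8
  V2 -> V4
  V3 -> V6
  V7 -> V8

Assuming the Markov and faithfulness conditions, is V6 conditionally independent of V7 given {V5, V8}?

Enumerating the 4 paths from V6 to V7 and testing each for blocking by {V5, V8}:
Path 1: V6 ← V3 → V8 ← V7
  V3 is a fork and V3 is not conditioned on; V8 is a collider and V8 is conditioned on, which opens it — no node blocks this path, so it is active.
Path 2: V6 ← V3 → V4 ← V2 → V8 ← V7
  V3 is a fork and V3 is not conditioned on; V4 is a collider and its descendant V5 is conditioned on, which opens it; V2 is a fork and V2 is not conditioned on; V8 is a collider and V8 is conditioned on, which opens it — no node blocks this path, so it is active.
Path 3: V6 ← V4 ← V3 → V8 ← V7
  V4 is a chain and V4 is not conditioned on; V3 is a fork and V3 is not conditioned on; V8 is a collider and V8 is conditioned on, which opens it — no node blocks this path, so it is active.
Path 4: V6 ← V4 ← V2 → V8 ← V7
  V4 is a chain and V4 is not conditioned on; V2 is a fork and V2 is not conditioned on; V8 is a collider and V8 is conditioned on, which opens it — no node blocks this path, so it is active.
Since the path V6 ← V3 → V8 ← V7 is active, V6 and V7 are not d-separated given {V5, V8}.

No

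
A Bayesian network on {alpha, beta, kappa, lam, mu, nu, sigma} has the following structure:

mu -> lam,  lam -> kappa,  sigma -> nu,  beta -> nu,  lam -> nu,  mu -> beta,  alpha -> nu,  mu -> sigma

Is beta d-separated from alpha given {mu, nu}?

No — beta and alpha are not d-separated given {mu, nu}.

There are 3 undirected paths between beta and alpha; checking each against the conditioning set {mu, nu}:
  1. beta ← mu → sigma → nu ← alpha — mu:fork[blocks]; sigma:chain[open]; nu:collider[open] ⇒ blocked
  2. beta ← mu → lam → nu ← alpha — mu:fork[blocks]; lam:chain[open]; nu:collider[open] ⇒ blocked
  3. beta → nu ← alpha — nu:collider[open] ⇒ active
At least one path is unblocked, so d-separation fails.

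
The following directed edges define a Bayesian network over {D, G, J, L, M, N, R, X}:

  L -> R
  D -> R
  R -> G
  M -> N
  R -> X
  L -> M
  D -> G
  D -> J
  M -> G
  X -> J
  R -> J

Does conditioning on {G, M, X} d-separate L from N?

Yes — L and N are d-separated given {G, M, X}.

There are 5 undirected paths between L and N; checking each against the conditioning set {G, M, X}:
Path 1: L → M → N
  M is a chain here and M is conditioned on, so the path is blocked at M.
Path 2: L → R → X → J ← D → G ← M → N
  X is a chain here and X is conditioned on, so the path is blocked at X.
Path 3: L → R → G ← M → N
  M is a fork here and M is conditioned on, so the path is blocked at M.
Path 4: L → R ← D → G ← M → N
  M is a fork here and M is conditioned on, so the path is blocked at M.
Path 5: L → R → J ← D → G ← M → N
  J is a collider here and neither J nor any of its descendants is conditioned on, so the collider stays closed — the path is blocked at J.
Since every path is blocked, d-separation holds.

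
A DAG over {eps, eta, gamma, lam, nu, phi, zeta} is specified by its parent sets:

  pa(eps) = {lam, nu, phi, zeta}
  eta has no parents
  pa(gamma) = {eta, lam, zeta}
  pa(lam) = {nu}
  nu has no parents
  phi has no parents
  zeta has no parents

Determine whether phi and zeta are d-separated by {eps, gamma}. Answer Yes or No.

No

We examine all 3 paths between phi and zeta:
Path 1: phi → eps ← nu → lam → gamma ← zeta
  eps is a collider and eps is conditioned on, which opens it; nu is a fork and nu is not conditioned on; lam is a chain and lam is not conditioned on; gamma is a collider and gamma is conditioned on, which opens it — no node blocks this path, so it is active.
Path 2: phi → eps ← lam → gamma ← zeta
  eps is a collider and eps is conditioned on, which opens it; lam is a fork and lam is not conditioned on; gamma is a collider and gamma is conditioned on, which opens it — no node blocks this path, so it is active.
Path 3: phi → eps ← zeta
  eps is a collider and eps is conditioned on, which opens it — no node blocks this path, so it is active.
Since the path phi → eps ← nu → lam → gamma ← zeta is active, phi and zeta are not d-separated given {eps, gamma}.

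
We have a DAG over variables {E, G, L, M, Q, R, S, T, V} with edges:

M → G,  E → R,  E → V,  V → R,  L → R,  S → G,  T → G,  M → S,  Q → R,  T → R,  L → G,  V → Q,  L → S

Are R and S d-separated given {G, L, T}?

Yes

We examine all 6 paths between R and S:
  1. R ← T → G ← M → S — T:fork[blocks]; G:collider[open]; M:fork[open] ⇒ blocked
  2. R ← T → G ← S — T:fork[blocks]; G:collider[open] ⇒ blocked
  3. R ← T → G ← L → S — T:fork[blocks]; G:collider[open]; L:fork[blocks] ⇒ blocked
  4. R ← L → S — L:fork[blocks] ⇒ blocked
  5. R ← L → G ← M → S — L:fork[blocks]; G:collider[open]; M:fork[open] ⇒ blocked
  6. R ← L → G ← S — L:fork[blocks]; G:collider[open] ⇒ blocked
All paths are blocked; R ⊥ S | {G, L, T} holds.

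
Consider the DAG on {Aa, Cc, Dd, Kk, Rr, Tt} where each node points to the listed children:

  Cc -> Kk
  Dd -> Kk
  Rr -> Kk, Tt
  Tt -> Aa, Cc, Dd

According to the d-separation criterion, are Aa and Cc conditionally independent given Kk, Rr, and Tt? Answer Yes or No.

Yes

There are 3 undirected paths between Aa and Cc; checking each against the conditioning set {Kk, Rr, Tt}:
Path 1: Aa ← Tt ← Rr → Kk ← Cc
  Tt is a chain here and Tt is conditioned on, so the path is blocked at Tt.
Path 2: Aa ← Tt → Dd → Kk ← Cc
  Tt is a fork here and Tt is conditioned on, so the path is blocked at Tt.
Path 3: Aa ← Tt → Cc
  Tt is a fork here and Tt is conditioned on, so the path is blocked at Tt.
All paths are blocked; Aa ⊥ Cc | {Kk, Rr, Tt} holds.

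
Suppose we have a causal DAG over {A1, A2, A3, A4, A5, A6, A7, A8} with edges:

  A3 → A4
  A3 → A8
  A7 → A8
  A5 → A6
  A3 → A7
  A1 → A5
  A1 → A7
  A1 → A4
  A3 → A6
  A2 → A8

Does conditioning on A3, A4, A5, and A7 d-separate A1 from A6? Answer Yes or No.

Yes

Enumerating the 4 paths from A1 to A6 and testing each for blocking by {A3, A4, A5, A7}:
Path 1: A1 → A7 → A8 ← A3 → A6
  A7 is a chain here and A7 is conditioned on, so the path is blocked at A7.
Path 2: A1 → A7 ← A3 → A6
  A3 is a fork here and A3 is conditioned on, so the path is blocked at A3.
Path 3: A1 → A5 → A6
  A5 is a chain here and A5 is conditioned on, so the path is blocked at A5.
Path 4: A1 → A4 ← A3 → A6
  A3 is a fork here and A3 is conditioned on, so the path is blocked at A3.
Every path is blocked, so A1 and A6 are d-separated given {A3, A4, A5, A7}.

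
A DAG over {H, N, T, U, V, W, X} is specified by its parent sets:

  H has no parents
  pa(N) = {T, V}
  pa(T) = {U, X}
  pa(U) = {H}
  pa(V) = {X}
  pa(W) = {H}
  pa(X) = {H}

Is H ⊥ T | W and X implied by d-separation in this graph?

No — H and T are not d-separated given {W, X}.

Enumerating the 3 paths from H to T and testing each for blocking by {W, X}:
Path 1: H → X → V → N ← T
  X is a chain here and X is conditioned on, so the path is blocked at X.
Path 2: H → X → T
  X is a chain here and X is conditioned on, so the path is blocked at X.
Path 3: H → U → T
  U is a chain and U is not conditioned on — no node blocks this path, so it is active.
Since the path H → U → T is active, H and T are not d-separated given {W, X}.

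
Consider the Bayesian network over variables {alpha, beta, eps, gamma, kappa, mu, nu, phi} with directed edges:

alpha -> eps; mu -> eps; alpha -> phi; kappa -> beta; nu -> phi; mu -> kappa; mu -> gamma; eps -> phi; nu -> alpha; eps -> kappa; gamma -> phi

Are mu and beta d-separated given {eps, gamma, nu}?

No

We examine all 5 paths between mu and beta:
Path 1: mu → kappa → beta
  kappa is a chain and kappa is not conditioned on — no node blocks this path, so it is active.
Path 2: mu → gamma → phi ← nu → alpha → eps → kappa → beta
  gamma is a chain here and gamma is conditioned on, so the path is blocked at gamma.
Path 3: mu → gamma → phi ← alpha → eps → kappa → beta
  gamma is a chain here and gamma is conditioned on, so the path is blocked at gamma.
Path 4: mu → gamma → phi ← eps → kappa → beta
  gamma is a chain here and gamma is conditioned on, so the path is blocked at gamma.
Path 5: mu → eps → kappa → beta
  eps is a chain here and eps is conditioned on, so the path is blocked at eps.
Since the path mu → kappa → beta is active, mu and beta are not d-separated given {eps, gamma, nu}.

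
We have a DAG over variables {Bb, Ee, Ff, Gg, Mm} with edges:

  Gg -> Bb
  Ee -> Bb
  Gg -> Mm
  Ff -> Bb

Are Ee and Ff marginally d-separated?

There is one path between Ee and Ff:
Path 1: Ee → Bb ← Ff
  Bb is a collider here and neither Bb nor any of its descendants is conditioned on, so the collider stays closed — the path is blocked at Bb.
Since every path is blocked, d-separation holds.

Yes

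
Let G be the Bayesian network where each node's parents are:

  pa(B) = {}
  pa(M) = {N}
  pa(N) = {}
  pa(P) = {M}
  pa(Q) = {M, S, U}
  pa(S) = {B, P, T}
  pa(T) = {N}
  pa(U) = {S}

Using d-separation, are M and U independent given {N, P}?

Enumerating the 6 paths from M to U and testing each for blocking by {N, P}:
Path 1: M → P → S → U
  P is a chain here and P is conditioned on, so the path is blocked at P.
Path 2: M → P → S → Q ← U
  P is a chain here and P is conditioned on, so the path is blocked at P.
Path 3: M → Q ← U
  Q is a collider here and neither Q nor any of its descendants is conditioned on, so the collider stays closed — the path is blocked at Q.
Path 4: M → Q ← S → U
  Q is a collider here and neither Q nor any of its descendants is conditioned on, so the collider stays closed — the path is blocked at Q.
Path 5: M ← N → T → S → U
  N is a fork here and N is conditioned on, so the path is blocked at N.
Path 6: M ← N → T → S → Q ← U
  N is a fork here and N is conditioned on, so the path is blocked at N.
All paths are blocked; M ⊥ U | {N, P} holds.

Yes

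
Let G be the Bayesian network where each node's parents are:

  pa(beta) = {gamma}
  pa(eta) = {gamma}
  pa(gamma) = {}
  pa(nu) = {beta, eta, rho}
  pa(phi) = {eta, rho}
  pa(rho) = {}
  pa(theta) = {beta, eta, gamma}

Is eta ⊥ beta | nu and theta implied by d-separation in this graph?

No — eta and beta are not d-separated given {nu, theta}.

We examine all 6 paths between eta and beta:
  1. eta → phi ← rho → nu ← beta — phi:collider[blocks]; rho:fork[open]; nu:collider[open] ⇒ blocked
  2. eta ← gamma → theta ← beta — gamma:fork[open]; theta:collider[open] ⇒ active
  3. eta ← gamma → beta — gamma:fork[open] ⇒ active
  4. eta → theta ← gamma → beta — theta:collider[open]; gamma:fork[open] ⇒ active
  5. eta → theta ← beta — theta:collider[open] ⇒ active
  6. eta → nu ← beta — nu:collider[open] ⇒ active
Since the path eta ← gamma → theta ← beta is active, eta and beta are not d-separated given {nu, theta}.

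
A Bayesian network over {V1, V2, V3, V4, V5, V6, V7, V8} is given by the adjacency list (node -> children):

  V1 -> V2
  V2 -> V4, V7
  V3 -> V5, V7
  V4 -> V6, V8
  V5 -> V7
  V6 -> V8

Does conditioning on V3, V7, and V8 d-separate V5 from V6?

We examine all 4 paths between V5 and V6:
  1. V5 → V7 ← V2 → V4 → V6 — V7:collider[open]; V2:fork[open]; V4:chain[open] ⇒ active
  2. V5 → V7 ← V2 → V4 → V8 ← V6 — V7:collider[open]; V2:fork[open]; V4:chain[open]; V8:collider[open] ⇒ active
  3. V5 ← V3 → V7 ← V2 → V4 → V6 — V3:fork[blocks]; V7:collider[open]; V2:fork[open]; V4:chain[open] ⇒ blocked
  4. V5 ← V3 → V7 ← V2 → V4 → V8 ← V6 — V3:fork[blocks]; V7:collider[open]; V2:fork[open]; V4:chain[open]; V8:collider[open] ⇒ blocked
Since the path V5 → V7 ← V2 → V4 → V6 is active, V5 and V6 are not d-separated given {V3, V7, V8}.

No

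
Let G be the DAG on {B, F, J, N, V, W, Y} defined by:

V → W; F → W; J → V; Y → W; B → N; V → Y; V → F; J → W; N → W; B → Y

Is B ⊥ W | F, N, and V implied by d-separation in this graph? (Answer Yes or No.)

5 paths connect B and W; each must be blocked for d-separation to hold:
  1. B → N → W — N:chain[blocks] ⇒ blocked
  2. B → Y → W — Y:chain[open] ⇒ active
  3. B → Y ← V → F → W — Y:collider[blocks]; V:fork[blocks]; F:chain[blocks] ⇒ blocked
  4. B → Y ← V → W — Y:collider[blocks]; V:fork[blocks] ⇒ blocked
  5. B → Y ← V ← J → W — Y:collider[blocks]; V:chain[blocks]; J:fork[open] ⇒ blocked
Because an active path exists, B and W are not d-separated.

No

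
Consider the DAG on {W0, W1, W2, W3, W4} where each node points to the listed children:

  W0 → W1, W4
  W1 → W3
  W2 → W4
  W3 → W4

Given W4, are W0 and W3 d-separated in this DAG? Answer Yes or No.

We examine all 2 paths between W0 and W3:
  1. W0 → W4 ← W3 — W4:collider[open] ⇒ active
  2. W0 → W1 → W3 — W1:chain[open] ⇒ active
Since the path W0 → W4 ← W3 is active, W0 and W3 are not d-separated given {W4}.

No — W0 and W3 are not d-separated given {W4}.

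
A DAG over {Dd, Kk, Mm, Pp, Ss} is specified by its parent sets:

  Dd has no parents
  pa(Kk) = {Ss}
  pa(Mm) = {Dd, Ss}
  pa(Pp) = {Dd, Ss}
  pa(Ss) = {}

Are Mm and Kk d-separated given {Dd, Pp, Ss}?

Enumerating the 2 paths from Mm to Kk and testing each for blocking by {Dd, Pp, Ss}:
  1. Mm ← Ss → Kk — Ss:fork[blocks] ⇒ blocked
  2. Mm ← Dd → Pp ← Ss → Kk — Dd:fork[blocks]; Pp:collider[open]; Ss:fork[blocks] ⇒ blocked
Since every path is blocked, d-separation holds.

Yes — Mm and Kk are d-separated given {Dd, Pp, Ss}.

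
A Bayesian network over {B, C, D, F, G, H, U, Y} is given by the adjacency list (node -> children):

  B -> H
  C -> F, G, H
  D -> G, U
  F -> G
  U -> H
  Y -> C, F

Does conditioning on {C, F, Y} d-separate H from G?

No

We examine all 4 paths between H and G:
Path 1: H ← C → G
  C is a fork here and C is conditioned on, so the path is blocked at C.
Path 2: H ← C → F → G
  C is a fork here and C is conditioned on, so the path is blocked at C.
Path 3: H ← C ← Y → F → G
  C is a chain here and C is conditioned on, so the path is blocked at C.
Path 4: H ← U ← D → G
  U is a chain and U is not conditioned on; D is a fork and D is not conditioned on — no node blocks this path, so it is active.
At least one path is unblocked, so d-separation fails.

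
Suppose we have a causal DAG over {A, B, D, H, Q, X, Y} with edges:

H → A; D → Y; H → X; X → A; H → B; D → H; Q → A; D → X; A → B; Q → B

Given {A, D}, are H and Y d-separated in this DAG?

5 paths connect H and Y; each must be blocked for d-separation to hold:
Path 1: H → A ← X ← D → Y
  D is a fork here and D is conditioned on, so the path is blocked at D.
Path 2: H → X ← D → Y
  D is a fork here and D is conditioned on, so the path is blocked at D.
Path 3: H → B ← A ← X ← D → Y
  B is a collider here and neither B nor any of its descendants is conditioned on, so the collider stays closed — the path is blocked at B.
Path 4: H → B ← Q → A ← X ← D → Y
  B is a collider here and neither B nor any of its descendants is conditioned on, so the collider stays closed — the path is blocked at B.
Path 5: H ← D → Y
  D is a fork here and D is conditioned on, so the path is blocked at D.
Since every path is blocked, d-separation holds.

Yes — H and Y are d-separated given {A, D}.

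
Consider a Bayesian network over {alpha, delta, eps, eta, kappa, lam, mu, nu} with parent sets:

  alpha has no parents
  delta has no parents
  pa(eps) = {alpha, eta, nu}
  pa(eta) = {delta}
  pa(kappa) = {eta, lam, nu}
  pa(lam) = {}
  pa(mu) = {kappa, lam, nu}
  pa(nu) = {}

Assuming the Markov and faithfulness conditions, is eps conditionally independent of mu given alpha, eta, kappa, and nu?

6 paths connect eps and mu; each must be blocked for d-separation to hold:
  1. eps ← eta → kappa ← nu → mu — eta:fork[blocks]; kappa:collider[open]; nu:fork[blocks] ⇒ blocked
  2. eps ← eta → kappa → mu — eta:fork[blocks]; kappa:chain[blocks] ⇒ blocked
  3. eps ← eta → kappa ← lam → mu — eta:fork[blocks]; kappa:collider[open]; lam:fork[open] ⇒ blocked
  4. eps ← nu → kappa → mu — nu:fork[blocks]; kappa:chain[blocks] ⇒ blocked
  5. eps ← nu → kappa ← lam → mu — nu:fork[blocks]; kappa:collider[open]; lam:fork[open] ⇒ blocked
  6. eps ← nu → mu — nu:fork[blocks] ⇒ blocked
All paths are blocked; eps ⊥ mu | {alpha, eta, kappa, nu} holds.

Yes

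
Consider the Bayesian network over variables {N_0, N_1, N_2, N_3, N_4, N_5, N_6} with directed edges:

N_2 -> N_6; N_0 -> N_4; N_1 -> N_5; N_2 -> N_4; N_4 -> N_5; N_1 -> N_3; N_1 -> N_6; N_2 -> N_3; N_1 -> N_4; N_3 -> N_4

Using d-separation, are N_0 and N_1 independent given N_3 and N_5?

No — N_0 and N_1 are not d-separated given {N_3, N_5}.

There are 6 undirected paths between N_0 and N_1; checking each against the conditioning set {N_3, N_5}:
Path 1: N_0 → N_4 ← N_2 → N_6 ← N_1
  N_6 is a collider here and neither N_6 nor any of its descendants is conditioned on, so the collider stays closed — the path is blocked at N_6.
Path 2: N_0 → N_4 ← N_2 → N_3 ← N_1
  N_4 is a collider and its descendant N_5 is conditioned on, which opens it; N_2 is a fork and N_2 is not conditioned on; N_3 is a collider and N_3 is conditioned on, which opens it — no node blocks this path, so it is active.
Path 3: N_0 → N_4 → N_5 ← N_1
  N_4 is a chain and N_4 is not conditioned on; N_5 is a collider and N_5 is conditioned on, which opens it — no node blocks this path, so it is active.
Path 4: N_0 → N_4 ← N_3 ← N_2 → N_6 ← N_1
  N_3 is a chain here and N_3 is conditioned on, so the path is blocked at N_3.
Path 5: N_0 → N_4 ← N_3 ← N_1
  N_3 is a chain here and N_3 is conditioned on, so the path is blocked at N_3.
Path 6: N_0 → N_4 ← N_1
  N_4 is a collider and its descendant N_5 is conditioned on, which opens it — no node blocks this path, so it is active.
Because an active path exists, N_0 and N_1 are not d-separated.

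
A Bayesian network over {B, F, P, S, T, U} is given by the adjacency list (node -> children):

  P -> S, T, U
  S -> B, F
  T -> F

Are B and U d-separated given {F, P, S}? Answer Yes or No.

2 paths connect B and U; each must be blocked for d-separation to hold:
Path 1: B ← S ← P → U
  S is a chain here and S is conditioned on, so the path is blocked at S.
Path 2: B ← S → F ← T ← P → U
  S is a fork here and S is conditioned on, so the path is blocked at S.
Every path is blocked, so B and U are d-separated given {F, P, S}.

Yes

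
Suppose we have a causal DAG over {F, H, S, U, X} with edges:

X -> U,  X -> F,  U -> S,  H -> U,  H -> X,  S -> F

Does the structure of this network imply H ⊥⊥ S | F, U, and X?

There are 4 undirected paths between H and S; checking each against the conditioning set {F, U, X}:
  1. H → U ← X → F ← S — U:collider[open]; X:fork[blocks]; F:collider[open] ⇒ blocked
  2. H → U → S — U:chain[blocks] ⇒ blocked
  3. H → X → U → S — X:chain[blocks]; U:chain[blocks] ⇒ blocked
  4. H → X → F ← S — X:chain[blocks]; F:collider[open] ⇒ blocked
Since every path is blocked, d-separation holds.

Yes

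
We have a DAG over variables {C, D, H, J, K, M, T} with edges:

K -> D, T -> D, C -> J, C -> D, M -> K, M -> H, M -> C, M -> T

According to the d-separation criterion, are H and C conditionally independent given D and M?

We examine all 3 paths between H and C:
  1. H ← M → C — M:fork[blocks] ⇒ blocked
  2. H ← M → T → D ← C — M:fork[blocks]; T:chain[open]; D:collider[open] ⇒ blocked
  3. H ← M → K → D ← C — M:fork[blocks]; K:chain[open]; D:collider[open] ⇒ blocked
Every path is blocked, so H and C are d-separated given {D, M}.

Yes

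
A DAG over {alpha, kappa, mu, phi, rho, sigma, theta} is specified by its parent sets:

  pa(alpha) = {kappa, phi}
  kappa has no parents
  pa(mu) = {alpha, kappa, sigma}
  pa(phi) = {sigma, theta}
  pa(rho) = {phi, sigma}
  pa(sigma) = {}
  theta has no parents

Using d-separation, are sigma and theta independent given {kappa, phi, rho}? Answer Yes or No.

No — sigma and theta are not d-separated given {kappa, phi, rho}.

We examine all 4 paths between sigma and theta:
  1. sigma → rho ← phi ← theta — rho:collider[open]; phi:chain[blocks] ⇒ blocked
  2. sigma → mu ← alpha ← phi ← theta — mu:collider[blocks]; alpha:chain[open]; phi:chain[blocks] ⇒ blocked
  3. sigma → mu ← kappa → alpha ← phi ← theta — mu:collider[blocks]; kappa:fork[blocks]; alpha:collider[blocks]; phi:chain[blocks] ⇒ blocked
  4. sigma → phi ← theta — phi:collider[open] ⇒ active
Because an active path exists, sigma and theta are not d-separated.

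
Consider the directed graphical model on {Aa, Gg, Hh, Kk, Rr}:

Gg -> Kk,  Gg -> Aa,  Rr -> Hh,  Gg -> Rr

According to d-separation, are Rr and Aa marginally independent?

There is one path between Rr and Aa:
Path 1: Rr ← Gg → Aa
  Gg is a fork and Gg is not conditioned on — no node blocks this path, so it is active.
At least one path is unblocked, so d-separation fails.

No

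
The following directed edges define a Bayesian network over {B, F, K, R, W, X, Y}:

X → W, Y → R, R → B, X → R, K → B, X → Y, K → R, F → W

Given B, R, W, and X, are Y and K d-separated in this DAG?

We examine all 4 paths between Y and K:
Path 1: Y → R → B ← K
  R is a chain here and R is conditioned on, so the path is blocked at R.
Path 2: Y → R ← K
  R is a collider and R is conditioned on, which opens it — no node blocks this path, so it is active.
Path 3: Y ← X → R → B ← K
  X is a fork here and X is conditioned on, so the path is blocked at X.
Path 4: Y ← X → R ← K
  X is a fork here and X is conditioned on, so the path is blocked at X.
Because an active path exists, Y and K are not d-separated.

No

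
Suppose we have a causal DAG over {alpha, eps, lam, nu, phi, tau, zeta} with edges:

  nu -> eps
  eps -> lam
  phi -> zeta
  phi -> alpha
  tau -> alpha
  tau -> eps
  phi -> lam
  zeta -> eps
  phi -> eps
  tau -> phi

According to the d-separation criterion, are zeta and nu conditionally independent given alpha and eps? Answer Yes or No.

No

There are 5 undirected paths between zeta and nu; checking each against the conditioning set {alpha, eps}:
Path 1: zeta → eps ← nu
  eps is a collider and eps is conditioned on, which opens it — no node blocks this path, so it is active.
Path 2: zeta ← phi → eps ← nu
  phi is a fork and phi is not conditioned on; eps is a collider and eps is conditioned on, which opens it — no node blocks this path, so it is active.
Path 3: zeta ← phi → alpha ← tau → eps ← nu
  phi is a fork and phi is not conditioned on; alpha is a collider and alpha is conditioned on, which opens it; tau is a fork and tau is not conditioned on; eps is a collider and eps is conditioned on, which opens it — no node blocks this path, so it is active.
Path 4: zeta ← phi ← tau → eps ← nu
  phi is a chain and phi is not conditioned on; tau is a fork and tau is not conditioned on; eps is a collider and eps is conditioned on, which opens it — no node blocks this path, so it is active.
Path 5: zeta ← phi → lam ← eps ← nu
  lam is a collider here and neither lam nor any of its descendants is conditioned on, so the collider stays closed — the path is blocked at lam.
At least one path is unblocked, so d-separation fails.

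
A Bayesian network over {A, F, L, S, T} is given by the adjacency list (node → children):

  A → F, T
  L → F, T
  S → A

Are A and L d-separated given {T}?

No

We examine all 2 paths between A and L:
  1. A → T ← L — T:collider[open] ⇒ active
  2. A → F ← L — F:collider[blocks] ⇒ blocked
At least one path is unblocked, so d-separation fails.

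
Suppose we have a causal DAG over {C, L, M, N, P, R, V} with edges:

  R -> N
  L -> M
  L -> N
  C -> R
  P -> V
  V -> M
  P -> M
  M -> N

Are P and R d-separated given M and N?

No — P and R are not d-separated given {M, N}.

There are 4 undirected paths between P and R; checking each against the conditioning set {M, N}:
Path 1: P → M ← L → N ← R
  M is a collider and M is conditioned on, which opens it; L is a fork and L is not conditioned on; N is a collider and N is conditioned on, which opens it — no node blocks this path, so it is active.
Path 2: P → M → N ← R
  M is a chain here and M is conditioned on, so the path is blocked at M.
Path 3: P → V → M ← L → N ← R
  V is a chain and V is not conditioned on; M is a collider and M is conditioned on, which opens it; L is a fork and L is not conditioned on; N is a collider and N is conditioned on, which opens it — no node blocks this path, so it is active.
Path 4: P → V → M → N ← R
  M is a chain here and M is conditioned on, so the path is blocked at M.
Since the path P → M ← L → N ← R is active, P and R are not d-separated given {M, N}.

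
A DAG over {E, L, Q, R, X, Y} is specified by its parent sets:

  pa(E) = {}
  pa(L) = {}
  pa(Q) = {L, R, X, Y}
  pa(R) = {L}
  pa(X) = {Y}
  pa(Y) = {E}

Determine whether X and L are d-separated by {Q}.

4 paths connect X and L; each must be blocked for d-separation to hold:
Path 1: X ← Y → Q ← L
  Y is a fork and Y is not conditioned on; Q is a collider and Q is conditioned on, which opens it — no node blocks this path, so it is active.
Path 2: X ← Y → Q ← R ← L
  Y is a fork and Y is not conditioned on; Q is a collider and Q is conditioned on, which opens it; R is a chain and R is not conditioned on — no node blocks this path, so it is active.
Path 3: X → Q ← L
  Q is a collider and Q is conditioned on, which opens it — no node blocks this path, so it is active.
Path 4: X → Q ← R ← L
  Q is a collider and Q is conditioned on, which opens it; R is a chain and R is not conditioned on — no node blocks this path, so it is active.
Because an active path exists, X and L are not d-separated.

No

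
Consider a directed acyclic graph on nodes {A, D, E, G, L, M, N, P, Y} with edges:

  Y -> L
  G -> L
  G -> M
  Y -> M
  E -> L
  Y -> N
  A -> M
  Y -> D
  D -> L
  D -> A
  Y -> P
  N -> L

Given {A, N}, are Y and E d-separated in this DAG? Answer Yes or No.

There are 6 undirected paths between Y and E; checking each against the conditioning set {A, N}:
Path 1: Y → M ← A ← D → L ← E
  M is a collider here and neither M nor any of its descendants is conditioned on, so the collider stays closed — the path is blocked at M.
Path 2: Y → M ← G → L ← E
  M is a collider here and neither M nor any of its descendants is conditioned on, so the collider stays closed — the path is blocked at M.
Path 3: Y → D → A → M ← G → L ← E
  A is a chain here and A is conditioned on, so the path is blocked at A.
Path 4: Y → D → L ← E
  L is a collider here and neither L nor any of its descendants is conditioned on, so the collider stays closed — the path is blocked at L.
Path 5: Y → N → L ← E
  N is a chain here and N is conditioned on, so the path is blocked at N.
Path 6: Y → L ← E
  L is a collider here and neither L nor any of its descendants is conditioned on, so the collider stays closed — the path is blocked at L.
Since every path is blocked, d-separation holds.

Yes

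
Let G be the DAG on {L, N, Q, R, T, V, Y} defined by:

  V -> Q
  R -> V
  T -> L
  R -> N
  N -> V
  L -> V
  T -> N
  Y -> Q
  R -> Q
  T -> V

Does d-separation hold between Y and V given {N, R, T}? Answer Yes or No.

Yes

5 paths connect Y and V; each must be blocked for d-separation to hold:
Path 1: Y → Q ← V
  Q is a collider here and neither Q nor any of its descendants is conditioned on, so the collider stays closed — the path is blocked at Q.
Path 2: Y → Q ← R → V
  Q is a collider here and neither Q nor any of its descendants is conditioned on, so the collider stays closed — the path is blocked at Q.
Path 3: Y → Q ← R → N → V
  Q is a collider here and neither Q nor any of its descendants is conditioned on, so the collider stays closed — the path is blocked at Q.
Path 4: Y → Q ← R → N ← T → L → V
  Q is a collider here and neither Q nor any of its descendants is conditioned on, so the collider stays closed — the path is blocked at Q.
Path 5: Y → Q ← R → N ← T → V
  Q is a collider here and neither Q nor any of its descendants is conditioned on, so the collider stays closed — the path is blocked at Q.
Since every path is blocked, d-separation holds.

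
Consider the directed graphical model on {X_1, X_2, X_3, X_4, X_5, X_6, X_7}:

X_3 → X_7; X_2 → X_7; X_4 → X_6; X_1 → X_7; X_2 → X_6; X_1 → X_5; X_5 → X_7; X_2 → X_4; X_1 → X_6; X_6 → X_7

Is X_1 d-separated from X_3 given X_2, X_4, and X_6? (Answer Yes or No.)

Yes — X_1 and X_3 are d-separated given {X_2, X_4, X_6}.

We examine all 5 paths between X_1 and X_3:
  1. X_1 → X_5 → X_7 ← X_3 — X_5:chain[open]; X_7:collider[blocks] ⇒ blocked
  2. X_1 → X_6 ← X_2 → X_7 ← X_3 — X_6:collider[open]; X_2:fork[blocks]; X_7:collider[blocks] ⇒ blocked
  3. X_1 → X_6 → X_7 ← X_3 — X_6:chain[blocks]; X_7:collider[blocks] ⇒ blocked
  4. X_1 → X_6 ← X_4 ← X_2 → X_7 ← X_3 — X_6:collider[open]; X_4:chain[blocks]; X_2:fork[blocks]; X_7:collider[blocks] ⇒ blocked
  5. X_1 → X_7 ← X_3 — X_7:collider[blocks] ⇒ blocked
Every path is blocked, so X_1 and X_3 are d-separated given {X_2, X_4, X_6}.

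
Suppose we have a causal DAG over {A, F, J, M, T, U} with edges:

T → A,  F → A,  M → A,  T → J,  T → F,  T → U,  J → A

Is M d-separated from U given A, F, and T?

Yes

We examine all 3 paths between M and U:
  1. M → A ← F ← T → U — A:collider[open]; F:chain[blocks]; T:fork[blocks] ⇒ blocked
  2. M → A ← J ← T → U — A:collider[open]; J:chain[open]; T:fork[blocks] ⇒ blocked
  3. M → A ← T → U — A:collider[open]; T:fork[blocks] ⇒ blocked
All paths are blocked; M ⊥ U | {A, F, T} holds.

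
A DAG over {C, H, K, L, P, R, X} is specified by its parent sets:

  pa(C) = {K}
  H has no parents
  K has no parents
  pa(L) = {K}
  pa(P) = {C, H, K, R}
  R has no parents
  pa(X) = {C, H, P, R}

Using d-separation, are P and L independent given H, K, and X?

5 paths connect P and L; each must be blocked for d-separation to hold:
Path 1: P ← H → X ← C ← K → L
  H is a fork here and H is conditioned on, so the path is blocked at H.
Path 2: P ← R → X ← C ← K → L
  K is a fork here and K is conditioned on, so the path is blocked at K.
Path 3: P ← K → L
  K is a fork here and K is conditioned on, so the path is blocked at K.
Path 4: P ← C ← K → L
  K is a fork here and K is conditioned on, so the path is blocked at K.
Path 5: P → X ← C ← K → L
  K is a fork here and K is conditioned on, so the path is blocked at K.
All paths are blocked; P ⊥ L | {H, K, X} holds.

Yes — P and L are d-separated given {H, K, X}.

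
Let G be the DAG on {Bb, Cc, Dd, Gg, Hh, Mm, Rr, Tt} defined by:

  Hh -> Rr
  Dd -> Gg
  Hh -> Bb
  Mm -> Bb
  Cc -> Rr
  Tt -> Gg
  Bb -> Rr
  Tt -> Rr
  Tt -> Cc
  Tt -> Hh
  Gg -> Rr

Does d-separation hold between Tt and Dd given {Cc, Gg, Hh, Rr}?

5 paths connect Tt and Dd; each must be blocked for d-separation to hold:
Path 1: Tt → Cc → Rr ← Gg ← Dd
  Cc is a chain here and Cc is conditioned on, so the path is blocked at Cc.
Path 2: Tt → Gg ← Dd
  Gg is a collider and Gg is conditioned on, which opens it — no node blocks this path, so it is active.
Path 3: Tt → Rr ← Gg ← Dd
  Gg is a chain here and Gg is conditioned on, so the path is blocked at Gg.
Path 4: Tt → Hh → Rr ← Gg ← Dd
  Hh is a chain here and Hh is conditioned on, so the path is blocked at Hh.
Path 5: Tt → Hh → Bb → Rr ← Gg ← Dd
  Hh is a chain here and Hh is conditioned on, so the path is blocked at Hh.
At least one path is unblocked, so d-separation fails.

No — Tt and Dd are not d-separated given {Cc, Gg, Hh, Rr}.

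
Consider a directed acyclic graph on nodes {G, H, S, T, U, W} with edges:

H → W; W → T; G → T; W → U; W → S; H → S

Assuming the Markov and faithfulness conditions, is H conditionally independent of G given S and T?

No — H and G are not d-separated given {S, T}.

We examine all 2 paths between H and G:
  1. H → S ← W → T ← G — S:collider[open]; W:fork[open]; T:collider[open] ⇒ active
  2. H → W → T ← G — W:chain[open]; T:collider[open] ⇒ active
At least one path is unblocked, so d-separation fails.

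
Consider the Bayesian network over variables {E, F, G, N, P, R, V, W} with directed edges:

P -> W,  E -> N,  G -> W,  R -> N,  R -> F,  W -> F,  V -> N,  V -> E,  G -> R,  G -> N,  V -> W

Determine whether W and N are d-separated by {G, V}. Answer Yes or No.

Yes

Enumerating the 6 paths from W to N and testing each for blocking by {G, V}:
Path 1: W ← G → R → N
  G is a fork here and G is conditioned on, so the path is blocked at G.
Path 2: W ← G → N
  G is a fork here and G is conditioned on, so the path is blocked at G.
Path 3: W ← V → E → N
  V is a fork here and V is conditioned on, so the path is blocked at V.
Path 4: W ← V → N
  V is a fork here and V is conditioned on, so the path is blocked at V.
Path 5: W → F ← R ← G → N
  F is a collider here and neither F nor any of its descendants is conditioned on, so the collider stays closed — the path is blocked at F.
Path 6: W → F ← R → N
  F is a collider here and neither F nor any of its descendants is conditioned on, so the collider stays closed — the path is blocked at F.
All paths are blocked; W ⊥ N | {G, V} holds.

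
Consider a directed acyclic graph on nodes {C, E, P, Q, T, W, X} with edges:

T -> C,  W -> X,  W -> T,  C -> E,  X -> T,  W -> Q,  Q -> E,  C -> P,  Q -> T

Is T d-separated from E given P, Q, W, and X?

There are 4 undirected paths between T and E; checking each against the conditioning set {P, Q, W, X}:
Path 1: T ← X ← W → Q → E
  X is a chain here and X is conditioned on, so the path is blocked at X.
Path 2: T ← Q → E
  Q is a fork here and Q is conditioned on, so the path is blocked at Q.
Path 3: T ← W → Q → E
  W is a fork here and W is conditioned on, so the path is blocked at W.
Path 4: T → C → E
  C is a chain and C is not conditioned on — no node blocks this path, so it is active.
Since the path T → C → E is active, T and E are not d-separated given {P, Q, W, X}.

No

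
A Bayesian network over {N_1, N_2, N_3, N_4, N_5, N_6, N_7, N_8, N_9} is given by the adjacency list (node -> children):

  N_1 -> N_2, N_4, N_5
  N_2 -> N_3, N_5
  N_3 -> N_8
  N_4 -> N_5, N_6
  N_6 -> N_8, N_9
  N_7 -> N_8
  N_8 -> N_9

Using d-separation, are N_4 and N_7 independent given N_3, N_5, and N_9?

No

6 paths connect N_4 and N_7; each must be blocked for d-separation to hold:
  1. N_4 → N_6 → N_8 ← N_7 — N_6:chain[open]; N_8:collider[open] ⇒ active
  2. N_4 → N_6 → N_9 ← N_8 ← N_7 — N_6:chain[open]; N_9:collider[open]; N_8:chain[open] ⇒ active
  3. N_4 ← N_1 → N_2 → N_3 → N_8 ← N_7 — N_1:fork[open]; N_2:chain[open]; N_3:chain[blocks]; N_8:collider[open] ⇒ blocked
  4. N_4 ← N_1 → N_5 ← N_2 → N_3 → N_8 ← N_7 — N_1:fork[open]; N_5:collider[open]; N_2:fork[open]; N_3:chain[blocks]; N_8:collider[open] ⇒ blocked
  5. N_4 → N_5 ← N_2 → N_3 → N_8 ← N_7 — N_5:collider[open]; N_2:fork[open]; N_3:chain[blocks]; N_8:collider[open] ⇒ blocked
  6. N_4 → N_5 ← N_1 → N_2 → N_3 → N_8 ← N_7 — N_5:collider[open]; N_1:fork[open]; N_2:chain[open]; N_3:chain[blocks]; N_8:collider[open] ⇒ blocked
Because an active path exists, N_4 and N_7 are not d-separated.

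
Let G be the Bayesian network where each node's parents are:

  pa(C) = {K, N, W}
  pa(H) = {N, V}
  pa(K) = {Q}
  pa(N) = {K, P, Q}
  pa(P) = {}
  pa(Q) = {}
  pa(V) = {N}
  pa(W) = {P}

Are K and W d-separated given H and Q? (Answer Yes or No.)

There are 6 undirected paths between K and W; checking each against the conditioning set {H, Q}:
Path 1: K → N ← P → W
  N is a collider and its descendant H is conditioned on, which opens it; P is a fork and P is not conditioned on — no node blocks this path, so it is active.
Path 2: K → N → C ← W
  C is a collider here and neither C nor any of its descendants is conditioned on, so the collider stays closed — the path is blocked at C.
Path 3: K ← Q → N ← P → W
  Q is a fork here and Q is conditioned on, so the path is blocked at Q.
Path 4: K ← Q → N → C ← W
  Q is a fork here and Q is conditioned on, so the path is blocked at Q.
Path 5: K → C ← W
  C is a collider here and neither C nor any of its descendants is conditioned on, so the collider stays closed — the path is blocked at C.
Path 6: K → C ← N ← P → W
  C is a collider here and neither C nor any of its descendants is conditioned on, so the collider stays closed — the path is blocked at C.
Since the path K → N ← P → W is active, K and W are not d-separated given {H, Q}.

No — K and W are not d-separated given {H, Q}.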